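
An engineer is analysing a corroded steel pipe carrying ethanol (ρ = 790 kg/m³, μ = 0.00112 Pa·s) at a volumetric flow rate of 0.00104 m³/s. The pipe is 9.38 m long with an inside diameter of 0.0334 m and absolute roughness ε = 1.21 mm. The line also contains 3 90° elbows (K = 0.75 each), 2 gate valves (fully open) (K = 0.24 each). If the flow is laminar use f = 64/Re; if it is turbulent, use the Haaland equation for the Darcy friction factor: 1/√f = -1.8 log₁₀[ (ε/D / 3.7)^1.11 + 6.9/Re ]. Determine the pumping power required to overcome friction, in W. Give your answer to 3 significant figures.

P ≈ 11.8 W

Cross-sectional area A = πD²/4 = π(0.0334)²/4 = 0.0008762 m²; mean velocity V = Q/A = 0.00104/0.0008762 = 1.187 m/s.
Reynolds number Re = ρVD/μ = 790 · 1.187 · 0.0334 / 0.00112 = 2.796e+04.
Re > 4000 → turbulent. Relative roughness ε/D = 0.00121/0.0334 = 0.0362. Haaland: 1/√f = -1.8 log₁₀[(0.0362/3.7)^1.11 + 6.9/2.796e+04] = -1.8 log₁₀[0.00589 + 0.000247] = 3.982, so f = 0.06306.
Total minor-loss coefficient ΣK = 3·0.75 + 2·0.24 = 2.73.
ΔP = [f·L/D + ΣK]·(ρV²/2) = [0.06306·9.38/0.0334 + 2.73]·(790·1.187²/2) = [17.71 + 2.73]·556.5 = 1.138e+04 Pa.
Pumping power P = QΔP = 0.00104·1.138e+04 = 11.83 W = 11.8 W.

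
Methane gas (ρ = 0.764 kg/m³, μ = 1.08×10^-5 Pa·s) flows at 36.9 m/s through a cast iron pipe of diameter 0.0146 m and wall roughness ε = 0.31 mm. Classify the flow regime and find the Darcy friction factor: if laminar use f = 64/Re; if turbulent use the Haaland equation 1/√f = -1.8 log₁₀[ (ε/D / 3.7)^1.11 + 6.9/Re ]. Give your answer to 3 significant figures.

Re = ρVD/μ = 0.764·36.9·0.0146/1.08e-05 = 3.811e+04.
Re > 4000 → turbulent. ε/D = 0.00031/0.0146 = 0.0212; Haaland: 1/√f = -1.8 log₁₀[0.00325 + 0.000181] = 4.436, so f = 0.05083.

f ≈ 0.0508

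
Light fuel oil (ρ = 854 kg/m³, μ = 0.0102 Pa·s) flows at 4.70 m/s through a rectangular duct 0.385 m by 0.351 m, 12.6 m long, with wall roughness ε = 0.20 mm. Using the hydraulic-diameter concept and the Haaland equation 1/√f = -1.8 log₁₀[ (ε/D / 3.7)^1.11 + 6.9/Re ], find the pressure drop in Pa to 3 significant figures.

ΔP ≈ 6290 Pa

Hydraulic diameter D_h = 4A/P = 4·(0.385·0.351)/(2·(0.385+0.351)) = 0.5405/1.472 = 0.3672 m.
Re = ρVD_h/μ = 854·4.7·0.3672/0.0102 = 1.445e+05.
ε/D_h = 0.0002/0.3672 = 0.000545; Haaland gives 1/√f = -1.8 log₁₀[5.58e-05+4.78e-05] = 7.173, so f = 0.01944.
ΔP = f(L/D_h)(ρV²/2) = 0.01944·12.6/0.3672·9432 = 6290 Pa.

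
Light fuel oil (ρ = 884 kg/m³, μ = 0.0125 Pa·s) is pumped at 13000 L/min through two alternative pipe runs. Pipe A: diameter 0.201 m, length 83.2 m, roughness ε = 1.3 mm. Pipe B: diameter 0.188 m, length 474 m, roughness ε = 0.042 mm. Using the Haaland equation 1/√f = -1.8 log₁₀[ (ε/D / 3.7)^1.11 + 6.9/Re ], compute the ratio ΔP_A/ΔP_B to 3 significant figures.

ΔP_A/ΔP_B ≈ 0.226

Pipe A: V = Q/A = 0.2167/0.03173 = 6.828 m/s; Re = 9.706e+04; ε/D = 0.00647; Haaland → f = 0.03369; ΔP_A = f(L/D)(ρV²/2) = 2.874e+05 Pa.
Pipe B: V = Q/A = 0.2167/0.02776 = 7.805 m/s; Re = 1.038e+05; ε/D = 0.000223; Haaland → f = 0.01873; ΔP_B = f(L/D)(ρV²/2) = 1.272e+06 Pa.
ΔP_A/ΔP_B = 2.874e+05/1.272e+06 = 0.226.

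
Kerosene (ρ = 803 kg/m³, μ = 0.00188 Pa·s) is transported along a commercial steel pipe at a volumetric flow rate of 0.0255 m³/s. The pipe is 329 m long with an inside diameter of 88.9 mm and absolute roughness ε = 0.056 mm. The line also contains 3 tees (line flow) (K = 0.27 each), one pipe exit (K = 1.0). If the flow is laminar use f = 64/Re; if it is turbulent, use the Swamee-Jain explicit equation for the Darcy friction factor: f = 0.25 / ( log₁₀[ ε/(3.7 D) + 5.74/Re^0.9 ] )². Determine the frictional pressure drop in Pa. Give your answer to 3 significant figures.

ΔP ≈ 514000 Pa

Cross-sectional area A = πD²/4 = π(0.0889)²/4 = 0.006207 m²; mean velocity V = Q/A = 0.0255/0.006207 = 4.108 m/s.
Reynolds number Re = ρVD/μ = 803 · 4.108 · 0.0889 / 0.00188 = 1.56e+05.
Re > 4000 → turbulent. Relative roughness ε/D = 5.6e-05/0.0889 = 0.00063. Swamee-Jain: f = 0.25/(log₁₀[0.00063/3.7 + 5.74/1.56e+05^0.9])² = 0.25/(log₁₀[0.00017 + 0.000122])² = 0.25/(-3.535)² = 0.02001.
Total minor-loss coefficient ΣK = 3·0.27 + 1·1 = 1.81.
ΔP = [f·L/D + ΣK]·(ρV²/2) = [0.02001·329/0.0889 + 1.81]·(803·4.108²/2) = [74.05 + 1.81]·6776 = 5.14e+05 Pa.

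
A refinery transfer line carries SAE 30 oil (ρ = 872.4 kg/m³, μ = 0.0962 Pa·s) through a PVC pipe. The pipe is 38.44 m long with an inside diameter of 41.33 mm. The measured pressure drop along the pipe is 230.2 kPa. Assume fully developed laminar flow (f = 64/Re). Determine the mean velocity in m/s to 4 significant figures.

For laminar flow, f = 64/Re with Re = ρVD/μ, so Darcy-Weisbach reduces to ΔP = 32μLV/D². Solving for V: V = ΔP·D²/(32μL) = 2.302e+05·(0.04133)²/(32·0.0962·38.44) = 3.323 m/s.
Check: Re = ρVD/μ = 872.4·3.323·0.04133/0.0962 = 1245 < 2300, so the laminar assumption holds.

V ≈ 3.323 m/s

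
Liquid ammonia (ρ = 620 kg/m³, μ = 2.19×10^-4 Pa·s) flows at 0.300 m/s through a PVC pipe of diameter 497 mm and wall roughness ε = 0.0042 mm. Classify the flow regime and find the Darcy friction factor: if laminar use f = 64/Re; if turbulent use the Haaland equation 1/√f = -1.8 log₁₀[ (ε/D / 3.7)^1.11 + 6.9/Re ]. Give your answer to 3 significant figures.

Re = ρVD/μ = 620·0.3·0.497/0.000219 = 4.221e+05.
Re > 4000 → turbulent. ε/D = 4.2e-06/0.497 = 8.45e-06; Haaland: 1/√f = -1.8 log₁₀[5.47e-07 + 1.63e-05] = 8.59, so f = 0.01355.

f ≈ 0.0136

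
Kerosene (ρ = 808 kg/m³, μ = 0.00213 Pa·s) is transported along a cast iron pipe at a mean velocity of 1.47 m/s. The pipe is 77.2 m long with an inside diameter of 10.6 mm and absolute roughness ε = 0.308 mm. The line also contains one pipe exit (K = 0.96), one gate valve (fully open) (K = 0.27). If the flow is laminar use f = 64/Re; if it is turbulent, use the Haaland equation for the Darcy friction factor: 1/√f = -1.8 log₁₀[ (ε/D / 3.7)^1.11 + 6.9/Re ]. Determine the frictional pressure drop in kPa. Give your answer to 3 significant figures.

Reynolds number Re = ρVD/μ = 808 · 1.47 · 0.0106 / 0.00213 = 5911.
Re > 4000 → turbulent. Relative roughness ε/D = 0.000308/0.0106 = 0.0291. Haaland: 1/√f = -1.8 log₁₀[(0.0291/3.7)^1.11 + 6.9/5911] = -1.8 log₁₀[0.00461 + 0.00117] = 4.029, so f = 0.0616.
Total minor-loss coefficient ΣK = 1·0.96 + 1·0.27 = 1.23.
ΔP = [f·L/D + ΣK]·(ρV²/2) = [0.0616·77.2/0.0106 + 1.23]·(808·1.47²/2) = [448.6 + 1.23]·873 = 3.927e+05 Pa.
ΔP = 3.927e+05 Pa = 393 kPa.

ΔP ≈ 393 kPa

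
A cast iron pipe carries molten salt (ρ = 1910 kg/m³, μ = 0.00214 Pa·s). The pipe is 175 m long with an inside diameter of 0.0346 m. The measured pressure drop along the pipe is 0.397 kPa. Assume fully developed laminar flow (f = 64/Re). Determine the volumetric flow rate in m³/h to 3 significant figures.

Q ≈ 0.134 m³/h

For laminar flow, f = 64/Re with Re = ρVD/μ, so Darcy-Weisbach reduces to ΔP = 32μLV/D². Solving for V: V = ΔP·D²/(32μL) = 397·(0.0346)²/(32·0.00214·175) = 0.03966 m/s.
Check: Re = ρVD/μ = 1910·0.03966·0.0346/0.00214 = 1225 < 2300, so the laminar assumption holds.
Q = V·A = 0.03966·(π/4·0.0346²) = 3.729e-05 m³/s = 0.134 m³/h.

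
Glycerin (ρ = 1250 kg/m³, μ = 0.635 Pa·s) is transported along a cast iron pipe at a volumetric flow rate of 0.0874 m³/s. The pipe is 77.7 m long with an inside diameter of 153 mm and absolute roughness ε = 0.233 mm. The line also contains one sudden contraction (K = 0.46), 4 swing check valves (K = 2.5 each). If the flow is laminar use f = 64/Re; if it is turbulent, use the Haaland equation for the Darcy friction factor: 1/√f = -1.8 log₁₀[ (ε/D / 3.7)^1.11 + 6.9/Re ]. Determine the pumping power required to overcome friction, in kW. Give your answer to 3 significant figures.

P ≈ 40.9 kW

Cross-sectional area A = πD²/4 = π(0.153)²/4 = 0.01839 m²; mean velocity V = Q/A = 0.0874/0.01839 = 4.754 m/s.
Reynolds number Re = ρVD/μ = 1250 · 4.754 · 0.153 / 0.635 = 1432.
Re < 2300 → laminar flow, so f = 64/Re = 64/1432 = 0.0447 (the turbulent correlation is not needed).
Total minor-loss coefficient ΣK = 1·0.46 + 4·2.5 = 10.5.
ΔP = [f·L/D + ΣK]·(ρV²/2) = [0.0447·77.7/0.153 + 10.5]·(1250·4.754²/2) = [22.7 + 10.5]·1.412e+04 = 4.684e+05 Pa.
Pumping power P = QΔP = 0.0874·4.684e+05 = 40940 W = 40.9 kW.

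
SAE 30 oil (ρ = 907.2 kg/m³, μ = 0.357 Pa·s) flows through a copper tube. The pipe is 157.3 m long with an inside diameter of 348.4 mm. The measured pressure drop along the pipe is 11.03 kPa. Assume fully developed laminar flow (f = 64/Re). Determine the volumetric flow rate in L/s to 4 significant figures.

Q ≈ 71.03 L/s

For laminar flow, f = 64/Re with Re = ρVD/μ, so Darcy-Weisbach reduces to ΔP = 32μLV/D². Solving for V: V = ΔP·D²/(32μL) = 1.103e+04·(0.3484)²/(32·0.357·157.3) = 0.745 m/s.
Check: Re = ρVD/μ = 907.2·0.745·0.3484/0.357 = 659.6 < 2300, so the laminar assumption holds.
Q = V·A = 0.745·(π/4·0.3484²) = 0.07103 m³/s = 71.03 L/s.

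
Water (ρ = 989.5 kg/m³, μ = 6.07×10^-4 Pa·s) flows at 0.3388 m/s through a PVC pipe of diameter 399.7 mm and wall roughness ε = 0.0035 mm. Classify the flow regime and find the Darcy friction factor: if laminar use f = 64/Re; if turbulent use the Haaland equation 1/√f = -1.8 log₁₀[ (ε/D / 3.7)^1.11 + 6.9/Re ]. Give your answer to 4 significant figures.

Re = ρVD/μ = 989.5·0.3388·0.3997/0.000607 = 2.208e+05.
Re > 4000 → turbulent. ε/D = 3.5e-06/0.3997 = 8.76e-06; Haaland: 1/√f = -1.8 log₁₀[5.69e-07 + 3.13e-05] = 8.095, so f = 0.01526.

f ≈ 0.01526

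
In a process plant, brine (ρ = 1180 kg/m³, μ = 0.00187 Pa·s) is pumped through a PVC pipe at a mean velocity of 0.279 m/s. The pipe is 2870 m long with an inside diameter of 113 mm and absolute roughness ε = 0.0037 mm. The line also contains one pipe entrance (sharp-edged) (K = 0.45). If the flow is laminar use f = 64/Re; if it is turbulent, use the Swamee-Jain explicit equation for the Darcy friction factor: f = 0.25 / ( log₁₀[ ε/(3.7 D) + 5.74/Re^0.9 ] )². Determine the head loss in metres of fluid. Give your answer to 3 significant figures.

Reynolds number Re = ρVD/μ = 1180 · 0.279 · 0.113 / 0.00187 = 1.989e+04.
Re > 4000 → turbulent. Relative roughness ε/D = 3.7e-06/0.113 = 3.27e-05. Swamee-Jain: f = 0.25/(log₁₀[3.27e-05/3.7 + 5.74/1.989e+04^0.9])² = 0.25/(log₁₀[8.85e-06 + 0.000776])² = 0.25/(-3.105)² = 0.02593.
Total minor-loss coefficient ΣK = 1·0.45 = 0.45.
ΔP = [f·L/D + ΣK]·(ρV²/2) = [0.02593·2870/0.113 + 0.45]·(1180·0.279²/2) = [658.6 + 0.45]·45.93 = 3.027e+04 Pa.
Head loss h_f = ΔP/(ρg) = 3.027e+04/(1180·9.81) = 2.61 m.

h_f ≈ 2.61 m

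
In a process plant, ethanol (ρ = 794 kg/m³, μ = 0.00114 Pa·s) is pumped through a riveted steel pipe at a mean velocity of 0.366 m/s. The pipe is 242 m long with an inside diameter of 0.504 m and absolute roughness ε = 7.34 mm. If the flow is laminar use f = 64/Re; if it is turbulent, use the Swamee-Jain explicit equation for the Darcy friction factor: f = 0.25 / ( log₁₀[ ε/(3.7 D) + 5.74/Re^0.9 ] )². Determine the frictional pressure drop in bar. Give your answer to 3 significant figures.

ΔP ≈ 0.0112 bar

Reynolds number Re = ρVD/μ = 794 · 0.366 · 0.504 / 0.00114 = 1.285e+05.
Re > 4000 → turbulent. Relative roughness ε/D = 0.00734/0.504 = 0.0146. Swamee-Jain: f = 0.25/(log₁₀[0.0146/3.7 + 5.74/1.285e+05^0.9])² = 0.25/(log₁₀[0.00394 + 0.000145])² = 0.25/(-2.389)² = 0.04379.
Darcy-Weisbach: ΔP = f(L/D)(ρV²/2) = 0.04379·(242/0.504)·(794·0.366²/2) = 0.04379·480.2·53.18 = 1118 Pa.
ΔP = 1118 Pa = 0.0112 bar.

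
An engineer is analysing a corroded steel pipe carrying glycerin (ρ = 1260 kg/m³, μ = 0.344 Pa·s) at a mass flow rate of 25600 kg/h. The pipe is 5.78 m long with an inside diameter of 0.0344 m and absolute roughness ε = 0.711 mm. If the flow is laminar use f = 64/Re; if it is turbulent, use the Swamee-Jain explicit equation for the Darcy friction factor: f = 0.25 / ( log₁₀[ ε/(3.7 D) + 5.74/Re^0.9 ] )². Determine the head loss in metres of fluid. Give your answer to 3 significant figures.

ṁ = 25600 kg/h = 25600/3600 = 7.111 kg/s.
A = πD²/4 = π(0.0344)²/4 = 0.0009294 m²; mean velocity V = ṁ/(ρA) = 7.111/(1260 · 0.0009294) = 6.072 m/s.
Reynolds number Re = ρVD/μ = 1260 · 6.072 · 0.0344 / 0.344 = 765.1.
Re < 2300 → laminar flow, so f = 64/Re = 64/765.1 = 0.08365 (the turbulent correlation is not needed).
Darcy-Weisbach: ΔP = f(L/D)(ρV²/2) = 0.08365·(5.78/0.0344)·(1260·6.072²/2) = 0.08365·168·2.323e+04 = 3.265e+05 Pa.
Head loss h_f = ΔP/(ρg) = 3.265e+05/(1260·9.81) = 26.4 m.

h_f ≈ 26.4 m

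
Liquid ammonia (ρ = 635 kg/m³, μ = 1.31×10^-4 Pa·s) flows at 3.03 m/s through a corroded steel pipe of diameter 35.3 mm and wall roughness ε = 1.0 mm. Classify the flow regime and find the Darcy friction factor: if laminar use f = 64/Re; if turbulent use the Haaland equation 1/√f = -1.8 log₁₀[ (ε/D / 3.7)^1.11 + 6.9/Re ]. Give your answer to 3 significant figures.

f ≈ 0.0560

Re = ρVD/μ = 635·3.03·0.0353/0.000131 = 5.185e+05.
Re > 4000 → turbulent. ε/D = 0.001/0.0353 = 0.0283; Haaland: 1/√f = -1.8 log₁₀[0.00448 + 1.33e-05] = 4.225, so f = 0.05601.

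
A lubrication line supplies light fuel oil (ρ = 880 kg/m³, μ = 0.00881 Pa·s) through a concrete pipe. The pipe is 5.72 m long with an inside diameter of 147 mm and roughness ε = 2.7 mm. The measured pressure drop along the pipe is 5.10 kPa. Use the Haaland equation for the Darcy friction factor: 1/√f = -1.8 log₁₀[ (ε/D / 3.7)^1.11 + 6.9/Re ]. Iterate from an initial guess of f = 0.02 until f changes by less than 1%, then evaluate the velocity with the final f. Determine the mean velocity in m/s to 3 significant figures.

V ≈ 2.48 m/s

Rearranging Darcy-Weisbach: V = √(2·ΔP·D/(f·L·ρ)). With ε/D = 0.0027/0.147 = 0.0184, iterate starting from f = 0.02:
  f = 0.02 → V = √(2·5100·0.147/(0.02·5.72·880)) = 3.859 m/s; Re = ρVD/μ = 5.667e+04; f → 0.04788
  f = 0.04788 → V = 2.494 m/s; Re = 3.662e+04; f → 0.04826
Converged (Δf/f < 1%). With the final f = 0.04826: V = √(2·5100·0.147/(0.04826·5.72·880)) = 2.485 m/s.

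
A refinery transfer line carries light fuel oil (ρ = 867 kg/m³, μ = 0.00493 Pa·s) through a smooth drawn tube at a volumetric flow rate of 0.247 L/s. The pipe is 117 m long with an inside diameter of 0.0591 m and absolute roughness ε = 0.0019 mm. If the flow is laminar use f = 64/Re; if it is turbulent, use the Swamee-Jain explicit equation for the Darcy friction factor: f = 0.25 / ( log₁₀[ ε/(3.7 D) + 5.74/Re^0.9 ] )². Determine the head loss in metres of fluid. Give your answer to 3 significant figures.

h_f ≈ 0.0559 m

Q = 0.247 L/s = 0.247/1000 = 0.000247 m³/s.
Cross-sectional area A = πD²/4 = π(0.0591)²/4 = 0.002743 m²; mean velocity V = Q/A = 0.000247/0.002743 = 0.09004 m/s.
Reynolds number Re = ρVD/μ = 867 · 0.09004 · 0.0591 / 0.00493 = 935.8.
Re < 2300 → laminar flow, so f = 64/Re = 64/935.8 = 0.06839 (the turbulent correlation is not needed).
Darcy-Weisbach: ΔP = f(L/D)(ρV²/2) = 0.06839·(117/0.0591)·(867·0.09004²/2) = 0.06839·1980·3.514 = 475.8 Pa.
Head loss h_f = ΔP/(ρg) = 475.8/(867·9.81) = 0.0559 m.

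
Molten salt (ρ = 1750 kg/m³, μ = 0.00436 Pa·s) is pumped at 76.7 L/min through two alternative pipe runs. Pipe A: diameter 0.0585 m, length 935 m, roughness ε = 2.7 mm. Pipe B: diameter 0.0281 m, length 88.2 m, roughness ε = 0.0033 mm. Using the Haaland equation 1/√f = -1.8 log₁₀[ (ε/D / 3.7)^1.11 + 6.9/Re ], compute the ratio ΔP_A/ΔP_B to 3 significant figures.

ΔP_A/ΔP_B ≈ 0.773

Pipe A: V = Q/A = 0.001278/0.002688 = 0.4756 m/s; Re = 1.117e+04; ε/D = 0.0462; Haaland → f = 0.07134; ΔP_A = f(L/D)(ρV²/2) = 2.257e+05 Pa.
Pipe B: V = Q/A = 0.001278/0.0006202 = 2.061 m/s; Re = 2.325e+04; ε/D = 0.000117; Haaland → f = 0.02501; ΔP_B = f(L/D)(ρV²/2) = 2.919e+05 Pa.
ΔP_A/ΔP_B = 2.257e+05/2.919e+05 = 0.773.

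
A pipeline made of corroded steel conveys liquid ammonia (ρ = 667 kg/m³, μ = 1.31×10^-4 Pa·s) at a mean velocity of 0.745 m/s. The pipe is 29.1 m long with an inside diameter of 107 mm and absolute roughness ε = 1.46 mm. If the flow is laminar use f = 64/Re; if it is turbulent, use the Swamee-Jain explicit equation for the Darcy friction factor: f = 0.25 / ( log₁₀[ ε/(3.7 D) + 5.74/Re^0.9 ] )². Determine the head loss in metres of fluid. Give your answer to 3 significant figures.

Reynolds number Re = ρVD/μ = 667 · 0.745 · 0.107 / 0.000131 = 4.059e+05.
Re > 4000 → turbulent. Relative roughness ε/D = 0.00146/0.107 = 0.0136. Swamee-Jain: f = 0.25/(log₁₀[0.0136/3.7 + 5.74/4.059e+05^0.9])² = 0.25/(log₁₀[0.00369 + 5.14e-05])² = 0.25/(-2.427)² = 0.04243.
Darcy-Weisbach: ΔP = f(L/D)(ρV²/2) = 0.04243·(29.1/0.107)·(667·0.745²/2) = 0.04243·272·185.1 = 2136 Pa.
Head loss h_f = ΔP/(ρg) = 2136/(667·9.81) = 0.326 m.

h_f ≈ 0.326 m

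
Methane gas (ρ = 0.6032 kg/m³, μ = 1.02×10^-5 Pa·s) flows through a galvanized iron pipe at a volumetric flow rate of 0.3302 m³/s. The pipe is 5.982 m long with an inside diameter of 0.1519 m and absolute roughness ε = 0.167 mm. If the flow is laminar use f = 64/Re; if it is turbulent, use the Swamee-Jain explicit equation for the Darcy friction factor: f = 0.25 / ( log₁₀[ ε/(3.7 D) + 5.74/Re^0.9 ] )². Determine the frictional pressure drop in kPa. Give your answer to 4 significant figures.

ΔP ≈ 0.08612 kPa

Cross-sectional area A = πD²/4 = π(0.1519)²/4 = 0.01812 m²; mean velocity V = Q/A = 0.3302/0.01812 = 18.22 m/s.
Reynolds number Re = ρVD/μ = 0.6032 · 18.22 · 0.1519 / 1.02e-05 = 1.637e+05.
Re > 4000 → turbulent. Relative roughness ε/D = 0.000167/0.1519 = 0.0011. Swamee-Jain: f = 0.25/(log₁₀[0.0011/3.7 + 5.74/1.637e+05^0.9])² = 0.25/(log₁₀[0.000297 + 0.000116])² = 0.25/(-3.383)² = 0.02184.
Darcy-Weisbach: ΔP = f(L/D)(ρV²/2) = 0.02184·(5.982/0.1519)·(0.6032·18.22²/2) = 0.02184·39.38·100.1 = 86.12 Pa.
ΔP = 86.12 Pa = 0.08612 kPa.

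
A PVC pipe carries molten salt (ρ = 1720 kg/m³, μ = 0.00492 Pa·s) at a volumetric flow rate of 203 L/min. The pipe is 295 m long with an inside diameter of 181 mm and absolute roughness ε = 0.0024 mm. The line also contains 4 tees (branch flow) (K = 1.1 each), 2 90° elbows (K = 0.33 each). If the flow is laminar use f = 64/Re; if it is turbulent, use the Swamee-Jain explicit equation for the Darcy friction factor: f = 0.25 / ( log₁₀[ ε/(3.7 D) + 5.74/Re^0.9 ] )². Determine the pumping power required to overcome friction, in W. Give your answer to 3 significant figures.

Q = 203 L/min = 203/60000 = 0.003383 m³/s.
Cross-sectional area A = πD²/4 = π(0.181)²/4 = 0.02573 m²; mean velocity V = Q/A = 0.003383/0.02573 = 0.1315 m/s.
Reynolds number Re = ρVD/μ = 1720 · 0.1315 · 0.181 / 0.00492 = 8320.
Re > 4000 → turbulent. Relative roughness ε/D = 2.4e-06/0.181 = 1.33e-05. Swamee-Jain: f = 0.25/(log₁₀[1.33e-05/3.7 + 5.74/8320^0.9])² = 0.25/(log₁₀[3.58e-06 + 0.0017])² = 0.25/(-2.768)² = 0.03262.
Total minor-loss coefficient ΣK = 4·1.1 + 2·0.33 = 5.06.
ΔP = [f·L/D + ΣK]·(ρV²/2) = [0.03262·295/0.181 + 5.06]·(1720·0.1315²/2) = [53.17 + 5.06]·14.87 = 865.8 Pa.
Pumping power P = QΔP = 0.003383·865.8 = 2.929 W = 2.93 W.

P ≈ 2.93 W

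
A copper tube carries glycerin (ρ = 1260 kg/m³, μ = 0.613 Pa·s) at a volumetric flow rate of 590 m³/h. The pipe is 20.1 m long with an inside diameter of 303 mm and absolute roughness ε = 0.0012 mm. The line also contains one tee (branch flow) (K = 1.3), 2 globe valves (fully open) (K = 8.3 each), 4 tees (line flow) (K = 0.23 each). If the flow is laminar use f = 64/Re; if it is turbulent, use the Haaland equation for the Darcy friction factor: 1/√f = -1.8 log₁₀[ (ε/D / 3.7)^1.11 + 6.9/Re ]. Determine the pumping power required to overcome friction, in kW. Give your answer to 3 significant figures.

Q = 590 m³/h = 590/3600 = 0.1639 m³/s.
Cross-sectional area A = πD²/4 = π(0.303)²/4 = 0.07211 m²; mean velocity V = Q/A = 0.1639/0.07211 = 2.273 m/s.
Reynolds number Re = ρVD/μ = 1260 · 2.273 · 0.303 / 0.613 = 1416.
Re < 2300 → laminar flow, so f = 64/Re = 64/1416 = 0.04521 (the turbulent correlation is not needed).
Total minor-loss coefficient ΣK = 1·1.3 + 2·8.3 + 4·0.23 = 18.8.
ΔP = [f·L/D + ΣK]·(ρV²/2) = [0.04521·20.1/0.303 + 18.8]·(1260·2.273²/2) = [2.999 + 18.8]·3255 = 7.101e+04 Pa.
Pumping power P = QΔP = 0.1639·7.101e+04 = 11640 W = 11.6 kW.

P ≈ 11.6 kW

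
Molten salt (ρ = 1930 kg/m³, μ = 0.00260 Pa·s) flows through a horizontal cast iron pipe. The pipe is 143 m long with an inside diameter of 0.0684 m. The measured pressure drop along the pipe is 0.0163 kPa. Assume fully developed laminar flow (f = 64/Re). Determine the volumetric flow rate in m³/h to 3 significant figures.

For laminar flow, f = 64/Re with Re = ρVD/μ, so Darcy-Weisbach reduces to ΔP = 32μLV/D². Solving for V: V = ΔP·D²/(32μL) = 16.3·(0.0684)²/(32·0.0026·143) = 0.00641 m/s.
Check: Re = ρVD/μ = 1930·0.00641·0.0684/0.0026 = 325.4 < 2300, so the laminar assumption holds.
Q = V·A = 0.00641·(π/4·0.0684²) = 2.355e-05 m³/s = 0.0848 m³/h.

Q ≈ 0.0848 m³/h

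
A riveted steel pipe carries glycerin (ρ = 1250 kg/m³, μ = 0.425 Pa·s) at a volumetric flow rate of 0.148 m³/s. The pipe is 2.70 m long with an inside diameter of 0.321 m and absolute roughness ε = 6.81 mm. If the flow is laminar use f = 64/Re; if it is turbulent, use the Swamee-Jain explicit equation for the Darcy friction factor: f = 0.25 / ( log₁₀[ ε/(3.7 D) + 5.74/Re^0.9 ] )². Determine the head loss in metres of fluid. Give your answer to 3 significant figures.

Cross-sectional area A = πD²/4 = π(0.321)²/4 = 0.08093 m²; mean velocity V = Q/A = 0.148/0.08093 = 1.829 m/s.
Reynolds number Re = ρVD/μ = 1250 · 1.829 · 0.321 / 0.425 = 1727.
Re < 2300 → laminar flow, so f = 64/Re = 64/1727 = 0.03707 (the turbulent correlation is not needed).
Darcy-Weisbach: ΔP = f(L/D)(ρV²/2) = 0.03707·(2.7/0.321)·(1250·1.829²/2) = 0.03707·8.411·2090 = 651.7 Pa.
Head loss h_f = ΔP/(ρg) = 651.7/(1250·9.81) = 0.0531 m.

h_f ≈ 0.0531 m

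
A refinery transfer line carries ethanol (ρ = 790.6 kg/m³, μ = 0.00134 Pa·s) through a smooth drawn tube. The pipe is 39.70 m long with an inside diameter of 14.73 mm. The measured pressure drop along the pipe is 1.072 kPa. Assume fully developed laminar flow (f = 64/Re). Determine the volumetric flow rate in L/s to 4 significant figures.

Q ≈ 0.02328 L/s

For laminar flow, f = 64/Re with Re = ρVD/μ, so Darcy-Weisbach reduces to ΔP = 32μLV/D². Solving for V: V = ΔP·D²/(32μL) = 1072·(0.01473)²/(32·0.00134·39.7) = 0.1366 m/s.
Check: Re = ρVD/μ = 790.6·0.1366·0.01473/0.00134 = 1187 < 2300, so the laminar assumption holds.
Q = V·A = 0.1366·(π/4·0.01473²) = 2.328e-05 m³/s = 0.02328 L/s.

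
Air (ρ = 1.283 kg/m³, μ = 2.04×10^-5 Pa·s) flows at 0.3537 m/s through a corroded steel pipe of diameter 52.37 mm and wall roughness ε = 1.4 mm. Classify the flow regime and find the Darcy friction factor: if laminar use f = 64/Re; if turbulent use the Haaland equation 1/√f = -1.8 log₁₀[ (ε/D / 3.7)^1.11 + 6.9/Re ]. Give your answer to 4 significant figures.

f ≈ 0.05494

Re = ρVD/μ = 1.283·0.3537·0.05237/2.04e-05 = 1165.
Re < 2300 → laminar, so f = 64/Re = 0.05494 (roughness is irrelevant in laminar flow).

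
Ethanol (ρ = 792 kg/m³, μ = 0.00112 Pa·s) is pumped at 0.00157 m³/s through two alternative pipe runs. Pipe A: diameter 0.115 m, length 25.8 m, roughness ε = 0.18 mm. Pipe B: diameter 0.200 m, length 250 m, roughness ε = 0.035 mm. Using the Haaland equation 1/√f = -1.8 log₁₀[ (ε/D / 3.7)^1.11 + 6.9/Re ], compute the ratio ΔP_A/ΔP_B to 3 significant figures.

ΔP_A/ΔP_B ≈ 1.51

Pipe A: V = Q/A = 0.00157/0.01039 = 0.1512 m/s; Re = 1.229e+04; ε/D = 0.00157; Haaland → f = 0.0315; ΔP_A = f(L/D)(ρV²/2) = 63.95 Pa.
Pipe B: V = Q/A = 0.00157/0.03142 = 0.04997 m/s; Re = 7068; ε/D = 0.000175; Haaland → f = 0.03421; ΔP_B = f(L/D)(ρV²/2) = 42.3 Pa.
ΔP_A/ΔP_B = 63.95/42.3 = 1.51.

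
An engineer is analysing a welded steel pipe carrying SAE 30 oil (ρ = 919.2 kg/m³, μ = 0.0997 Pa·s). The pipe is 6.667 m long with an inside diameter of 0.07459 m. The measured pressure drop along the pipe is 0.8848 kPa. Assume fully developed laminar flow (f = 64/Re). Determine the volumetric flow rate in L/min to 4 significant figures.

Q ≈ 60.68 L/min

For laminar flow, f = 64/Re with Re = ρVD/μ, so Darcy-Weisbach reduces to ΔP = 32μLV/D². Solving for V: V = ΔP·D²/(32μL) = 884.8·(0.07459)²/(32·0.0997·6.667) = 0.2314 m/s.
Check: Re = ρVD/μ = 919.2·0.2314·0.07459/0.0997 = 159.2 < 2300, so the laminar assumption holds.
Q = V·A = 0.2314·(π/4·0.07459²) = 0.001011 m³/s = 60.68 L/min.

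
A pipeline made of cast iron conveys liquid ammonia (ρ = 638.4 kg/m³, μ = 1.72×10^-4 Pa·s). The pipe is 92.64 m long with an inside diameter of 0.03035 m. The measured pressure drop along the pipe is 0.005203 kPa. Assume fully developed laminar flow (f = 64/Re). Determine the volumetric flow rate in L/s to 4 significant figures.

Q ≈ 0.006800 L/s

For laminar flow, f = 64/Re with Re = ρVD/μ, so Darcy-Weisbach reduces to ΔP = 32μLV/D². Solving for V: V = ΔP·D²/(32μL) = 5.203·(0.03035)²/(32·0.000172·92.64) = 0.009399 m/s.
Check: Re = ρVD/μ = 638.4·0.009399·0.03035/0.000172 = 1059 < 2300, so the laminar assumption holds.
Q = V·A = 0.009399·(π/4·0.03035²) = 6.8e-06 m³/s = 0.006800 L/s.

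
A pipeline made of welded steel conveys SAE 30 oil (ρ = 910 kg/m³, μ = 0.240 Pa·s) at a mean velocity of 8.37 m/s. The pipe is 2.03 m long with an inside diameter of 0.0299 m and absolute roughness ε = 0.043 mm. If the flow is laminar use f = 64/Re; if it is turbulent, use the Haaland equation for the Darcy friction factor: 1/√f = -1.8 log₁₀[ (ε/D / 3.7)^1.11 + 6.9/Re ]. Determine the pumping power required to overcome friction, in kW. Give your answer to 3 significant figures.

P ≈ 0.858 kW

Reynolds number Re = ρVD/μ = 910 · 8.37 · 0.0299 / 0.24 = 948.9.
Re < 2300 → laminar flow, so f = 64/Re = 64/948.9 = 0.06745 (the turbulent correlation is not needed).
Darcy-Weisbach: ΔP = f(L/D)(ρV²/2) = 0.06745·(2.03/0.0299)·(910·8.37²/2) = 0.06745·67.89·3.188e+04 = 1.46e+05 Pa.
Q = V·A = 8.37·0.0007022 = 0.005877 m³/s.
Pumping power P = QΔP = 0.005877·1.46e+05 = 857.8 W = 0.858 kW.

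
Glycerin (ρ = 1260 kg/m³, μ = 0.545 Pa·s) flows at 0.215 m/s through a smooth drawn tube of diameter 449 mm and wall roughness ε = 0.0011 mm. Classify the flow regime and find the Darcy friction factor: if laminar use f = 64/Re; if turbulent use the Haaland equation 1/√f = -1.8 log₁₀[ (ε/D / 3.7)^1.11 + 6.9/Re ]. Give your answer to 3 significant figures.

f ≈ 0.287

Re = ρVD/μ = 1260·0.215·0.449/0.545 = 223.2.
Re < 2300 → laminar, so f = 64/Re = 0.2868 (roughness is irrelevant in laminar flow).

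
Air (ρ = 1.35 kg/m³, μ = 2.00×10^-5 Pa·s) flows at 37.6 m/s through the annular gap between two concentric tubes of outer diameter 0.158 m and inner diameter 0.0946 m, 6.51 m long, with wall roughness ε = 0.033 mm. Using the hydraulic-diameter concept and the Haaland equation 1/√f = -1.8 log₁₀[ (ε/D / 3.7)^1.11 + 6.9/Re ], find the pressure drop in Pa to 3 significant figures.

ΔP ≈ 1870 Pa

Hydraulic diameter D_h = 4A/P = D_o - D_i = 0.158 - 0.0946 = 0.0634 m.
Re = ρVD_h/μ = 1.35·37.6·0.0634/2e-05 = 1.609e+05.
ε/D_h = 3.3e-05/0.0634 = 0.000521; Haaland gives 1/√f = -1.8 log₁₀[5.3e-05+4.29e-05] = 7.233, so f = 0.01912.
ΔP = f(L/D_h)(ρV²/2) = 0.01912·6.51/0.0634·954.3 = 1873 Pa.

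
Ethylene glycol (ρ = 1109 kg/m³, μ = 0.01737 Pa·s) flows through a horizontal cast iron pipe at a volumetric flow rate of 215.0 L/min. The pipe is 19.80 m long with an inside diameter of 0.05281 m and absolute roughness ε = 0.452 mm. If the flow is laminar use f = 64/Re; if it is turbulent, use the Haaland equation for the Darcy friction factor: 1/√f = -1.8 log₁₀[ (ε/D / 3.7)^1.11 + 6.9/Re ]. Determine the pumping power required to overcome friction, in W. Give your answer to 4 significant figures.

P ≈ 90.12 W

Q = 215.0 L/min = 215.0/60000 = 0.003583 m³/s.
Cross-sectional area A = πD²/4 = π(0.05281)²/4 = 0.00219 m²; mean velocity V = Q/A = 0.003583/0.00219 = 1.636 m/s.
Reynolds number Re = ρVD/μ = 1109 · 1.636 · 0.05281 / 0.0174 = 5516.
Re > 4000 → turbulent. Relative roughness ε/D = 0.000452/0.05281 = 0.00856. Haaland: 1/√f = -1.8 log₁₀[(0.00856/3.7)^1.11 + 6.9/5516] = -1.8 log₁₀[0.00119 + 0.00125] = 4.704, so f = 0.0452.
Darcy-Weisbach: ΔP = f(L/D)(ρV²/2) = 0.0452·(19.8/0.05281)·(1109·1.636²/2) = 0.0452·374.9·1484 = 2.515e+04 Pa.
Pumping power P = QΔP = 0.003583·2.515e+04 = 90.121 W = 90.12 W.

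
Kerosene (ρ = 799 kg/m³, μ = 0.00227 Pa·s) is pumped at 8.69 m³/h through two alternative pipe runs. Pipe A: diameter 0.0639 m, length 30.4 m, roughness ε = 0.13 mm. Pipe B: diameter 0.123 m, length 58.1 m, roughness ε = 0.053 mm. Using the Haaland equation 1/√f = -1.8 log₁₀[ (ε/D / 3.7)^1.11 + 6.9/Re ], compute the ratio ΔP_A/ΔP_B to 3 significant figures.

Pipe A: V = Q/A = 0.002414/0.003207 = 0.7527 m/s; Re = 1.693e+04; ε/D = 0.00203; Haaland → f = 0.03036; ΔP_A = f(L/D)(ρV²/2) = 3270 Pa.
Pipe B: V = Q/A = 0.002414/0.01188 = 0.2032 m/s; Re = 8795; ε/D = 0.000431; Haaland → f = 0.03249; ΔP_B = f(L/D)(ρV²/2) = 253 Pa.
ΔP_A/ΔP_B = 3270/253 = 12.9.

ΔP_A/ΔP_B ≈ 12.9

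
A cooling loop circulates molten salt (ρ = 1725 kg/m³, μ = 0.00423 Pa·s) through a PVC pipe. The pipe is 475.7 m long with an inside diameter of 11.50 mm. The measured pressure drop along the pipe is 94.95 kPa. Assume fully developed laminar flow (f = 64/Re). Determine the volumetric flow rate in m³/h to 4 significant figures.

Q ≈ 0.07292 m³/h

For laminar flow, f = 64/Re with Re = ρVD/μ, so Darcy-Weisbach reduces to ΔP = 32μLV/D². Solving for V: V = ΔP·D²/(32μL) = 9.495e+04·(0.0115)²/(32·0.00423·475.7) = 0.195 m/s.
Check: Re = ρVD/μ = 1725·0.195·0.0115/0.00423 = 914.6 < 2300, so the laminar assumption holds.
Q = V·A = 0.195·(π/4·0.0115²) = 2.026e-05 m³/s = 0.07292 m³/h.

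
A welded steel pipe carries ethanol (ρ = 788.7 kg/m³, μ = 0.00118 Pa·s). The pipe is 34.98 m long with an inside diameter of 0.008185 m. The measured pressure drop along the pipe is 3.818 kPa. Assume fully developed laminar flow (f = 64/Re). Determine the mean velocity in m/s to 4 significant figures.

For laminar flow, f = 64/Re with Re = ρVD/μ, so Darcy-Weisbach reduces to ΔP = 32μLV/D². Solving for V: V = ΔP·D²/(32μL) = 3818·(0.008185)²/(32·0.00118·34.98) = 0.1937 m/s.
Check: Re = ρVD/μ = 788.7·0.1937·0.008185/0.00118 = 1059 < 2300, so the laminar assumption holds.

V ≈ 0.1937 m/s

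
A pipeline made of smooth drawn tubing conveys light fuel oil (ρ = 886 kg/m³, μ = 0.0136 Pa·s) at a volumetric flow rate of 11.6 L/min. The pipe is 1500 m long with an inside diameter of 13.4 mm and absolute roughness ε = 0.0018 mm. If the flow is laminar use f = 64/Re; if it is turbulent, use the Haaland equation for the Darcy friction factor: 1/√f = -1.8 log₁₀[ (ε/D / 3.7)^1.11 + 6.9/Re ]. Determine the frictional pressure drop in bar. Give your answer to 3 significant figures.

ΔP ≈ 49.8 bar

Q = 11.6 L/min = 11.6/60000 = 0.0001933 m³/s.
Cross-sectional area A = πD²/4 = π(0.0134)²/4 = 0.000141 m²; mean velocity V = Q/A = 0.0001933/0.000141 = 1.371 m/s.
Reynolds number Re = ρVD/μ = 886 · 1.371 · 0.0134 / 0.0136 = 1197.
Re < 2300 → laminar flow, so f = 64/Re = 64/1197 = 0.05348 (the turbulent correlation is not needed).
Darcy-Weisbach: ΔP = f(L/D)(ρV²/2) = 0.05348·(1500/0.0134)·(886·1.371²/2) = 0.05348·1.119e+05·832.6 = 4.984e+06 Pa.
ΔP = 4.984e+06 Pa = 49.8 bar.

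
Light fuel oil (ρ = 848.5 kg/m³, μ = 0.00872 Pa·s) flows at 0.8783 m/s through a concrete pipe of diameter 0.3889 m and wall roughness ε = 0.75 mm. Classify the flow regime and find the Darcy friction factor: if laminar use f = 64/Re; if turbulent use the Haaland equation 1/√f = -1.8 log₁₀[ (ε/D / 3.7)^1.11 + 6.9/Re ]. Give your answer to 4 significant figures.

Re = ρVD/μ = 848.5·0.8783·0.3889/0.00872 = 3.324e+04.
Re > 4000 → turbulent. ε/D = 0.00075/0.3889 = 0.00193; Haaland: 1/√f = -1.8 log₁₀[0.000227 + 0.000208] = 6.052, so f = 0.02731.

f ≈ 0.02731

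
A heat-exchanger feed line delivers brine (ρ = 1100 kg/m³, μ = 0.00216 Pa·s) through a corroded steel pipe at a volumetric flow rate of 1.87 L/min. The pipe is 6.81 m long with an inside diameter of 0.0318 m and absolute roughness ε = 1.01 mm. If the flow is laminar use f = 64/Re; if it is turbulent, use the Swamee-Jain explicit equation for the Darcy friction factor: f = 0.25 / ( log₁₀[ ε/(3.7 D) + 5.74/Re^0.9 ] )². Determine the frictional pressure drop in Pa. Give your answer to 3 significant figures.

Q = 1.87 L/min = 1.87/60000 = 3.117e-05 m³/s.
Cross-sectional area A = πD²/4 = π(0.0318)²/4 = 0.0007942 m²; mean velocity V = Q/A = 3.117e-05/0.0007942 = 0.03924 m/s.
Reynolds number Re = ρVD/μ = 1100 · 0.03924 · 0.0318 / 0.00216 = 635.5.
Re < 2300 → laminar flow, so f = 64/Re = 64/635.5 = 0.1007 (the turbulent correlation is not needed).
Darcy-Weisbach: ΔP = f(L/D)(ρV²/2) = 0.1007·(6.81/0.0318)·(1100·0.03924²/2) = 0.1007·214.2·0.8469 = 18.27 Pa.

ΔP ≈ 18.3 Pa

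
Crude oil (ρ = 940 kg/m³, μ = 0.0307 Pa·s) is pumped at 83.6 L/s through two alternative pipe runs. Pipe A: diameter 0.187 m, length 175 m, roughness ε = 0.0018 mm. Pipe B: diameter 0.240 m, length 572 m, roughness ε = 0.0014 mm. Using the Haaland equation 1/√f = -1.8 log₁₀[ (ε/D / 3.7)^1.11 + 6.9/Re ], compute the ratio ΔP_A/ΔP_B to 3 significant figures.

Pipe A: V = Q/A = 0.0836/0.02746 = 3.044 m/s; Re = 1.743e+04; ε/D = 9.63e-06; Haaland → f = 0.02667; ΔP_A = f(L/D)(ρV²/2) = 1.087e+05 Pa.
Pipe B: V = Q/A = 0.0836/0.04524 = 1.848 m/s; Re = 1.358e+04; ε/D = 5.83e-06; Haaland → f = 0.02845; ΔP_B = f(L/D)(ρV²/2) = 1.088e+05 Pa.
ΔP_A/ΔP_B = 1.087e+05/1.088e+05 = 0.999.

ΔP_A/ΔP_B ≈ 0.999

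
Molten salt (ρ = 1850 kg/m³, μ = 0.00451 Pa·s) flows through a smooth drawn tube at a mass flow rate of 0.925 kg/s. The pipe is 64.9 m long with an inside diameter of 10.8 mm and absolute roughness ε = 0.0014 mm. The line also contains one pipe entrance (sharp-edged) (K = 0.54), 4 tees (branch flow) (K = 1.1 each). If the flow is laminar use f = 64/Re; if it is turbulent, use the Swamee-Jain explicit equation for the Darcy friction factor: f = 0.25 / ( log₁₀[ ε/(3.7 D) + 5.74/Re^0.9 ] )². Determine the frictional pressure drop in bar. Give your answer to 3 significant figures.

A = πD²/4 = π(0.0108)²/4 = 9.161e-05 m²; mean velocity V = ṁ/(ρA) = 0.925/(1850 · 9.161e-05) = 5.458 m/s.
Reynolds number Re = ρVD/μ = 1850 · 5.458 · 0.0108 / 0.00451 = 2.418e+04.
Re > 4000 → turbulent. Relative roughness ε/D = 1.4e-06/0.0108 = 0.00013. Swamee-Jain: f = 0.25/(log₁₀[0.00013/3.7 + 5.74/2.418e+04^0.9])² = 0.25/(log₁₀[3.5e-05 + 0.000651])² = 0.25/(-3.163)² = 0.02498.
Total minor-loss coefficient ΣK = 1·0.54 + 4·1.1 = 4.94.
ΔP = [f·L/D + ΣK]·(ρV²/2) = [0.02498·64.9/0.0108 + 4.94]·(1850·5.458²/2) = [150.1 + 4.94]·2.756e+04 = 4.273e+06 Pa.
ΔP = 4.273e+06 Pa = 42.7 bar.

ΔP ≈ 42.7 bar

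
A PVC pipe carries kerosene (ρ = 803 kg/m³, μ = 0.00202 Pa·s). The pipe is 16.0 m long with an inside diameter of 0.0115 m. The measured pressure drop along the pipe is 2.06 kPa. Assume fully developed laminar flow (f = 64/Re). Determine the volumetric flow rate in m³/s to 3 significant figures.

Q ≈ 2.74×10^-5 m³/s

For laminar flow, f = 64/Re with Re = ρVD/μ, so Darcy-Weisbach reduces to ΔP = 32μLV/D². Solving for V: V = ΔP·D²/(32μL) = 2060·(0.0115)²/(32·0.00202·16) = 0.2634 m/s.
Check: Re = ρVD/μ = 803·0.2634·0.0115/0.00202 = 1204 < 2300, so the laminar assumption holds.
Q = V·A = 0.2634·(π/4·0.0115²) = 2.736e-05 m³/s = 2.74×10^-5 m³/s.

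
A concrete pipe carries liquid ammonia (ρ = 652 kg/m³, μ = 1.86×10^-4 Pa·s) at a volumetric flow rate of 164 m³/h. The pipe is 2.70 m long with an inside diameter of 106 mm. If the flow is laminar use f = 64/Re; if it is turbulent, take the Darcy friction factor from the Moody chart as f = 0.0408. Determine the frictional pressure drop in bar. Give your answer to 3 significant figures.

Q = 164 m³/h = 164/3600 = 0.04556 m³/s.
Cross-sectional area A = πD²/4 = π(0.106)²/4 = 0.008825 m²; mean velocity V = Q/A = 0.04556/0.008825 = 5.162 m/s.
Reynolds number Re = ρVD/μ = 652 · 5.162 · 0.106 / 0.000186 = 1.918e+06.
Re > 4000 → turbulent; use the Moody-chart value f = 0.0408.
Darcy-Weisbach: ΔP = f(L/D)(ρV²/2) = 0.0408·(2.7/0.106)·(652·5.162²/2) = 0.0408·25.47·8688 = 9028 Pa.
ΔP = 9028 Pa = 0.0903 bar.

ΔP ≈ 0.0903 bar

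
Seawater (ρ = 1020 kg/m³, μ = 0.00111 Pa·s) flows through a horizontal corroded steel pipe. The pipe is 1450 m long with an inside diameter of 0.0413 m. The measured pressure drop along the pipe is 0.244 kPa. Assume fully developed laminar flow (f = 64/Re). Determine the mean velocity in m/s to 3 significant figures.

For laminar flow, f = 64/Re with Re = ρVD/μ, so Darcy-Weisbach reduces to ΔP = 32μLV/D². Solving for V: V = ΔP·D²/(32μL) = 244·(0.0413)²/(32·0.00111·1450) = 0.008081 m/s.
Check: Re = ρVD/μ = 1020·0.008081·0.0413/0.00111 = 306.7 < 2300, so the laminar assumption holds.

V ≈ 0.00808 m/s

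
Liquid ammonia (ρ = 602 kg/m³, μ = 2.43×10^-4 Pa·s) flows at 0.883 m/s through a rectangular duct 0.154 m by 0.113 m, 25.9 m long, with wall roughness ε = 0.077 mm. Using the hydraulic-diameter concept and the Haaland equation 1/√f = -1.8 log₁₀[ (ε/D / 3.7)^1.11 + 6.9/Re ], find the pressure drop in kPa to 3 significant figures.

Hydraulic diameter D_h = 4A/P = 4·(0.154·0.113)/(2·(0.154+0.113)) = 0.06961/0.534 = 0.1304 m.
Re = ρVD_h/μ = 602·0.883·0.1304/0.000243 = 2.851e+05.
ε/D_h = 7.7e-05/0.1304 = 0.000591; Haaland gives 1/√f = -1.8 log₁₀[6.1e-05+2.42e-05] = 7.325, so f = 0.01864.
ΔP = f(L/D_h)(ρV²/2) = 0.01864·25.9/0.1304·234.7 = 869.1 Pa.
ΔP = 0.869 kPa.

ΔP ≈ 0.869 kPa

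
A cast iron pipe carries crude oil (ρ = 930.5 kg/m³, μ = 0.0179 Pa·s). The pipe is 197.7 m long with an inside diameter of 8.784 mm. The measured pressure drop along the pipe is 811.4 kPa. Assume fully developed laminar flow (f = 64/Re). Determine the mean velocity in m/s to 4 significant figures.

For laminar flow, f = 64/Re with Re = ρVD/μ, so Darcy-Weisbach reduces to ΔP = 32μLV/D². Solving for V: V = ΔP·D²/(32μL) = 8.114e+05·(0.008784)²/(32·0.0179·197.7) = 0.5529 m/s.
Check: Re = ρVD/μ = 930.5·0.5529·0.008784/0.0179 = 252.4 < 2300, so the laminar assumption holds.

V ≈ 0.5529 m/s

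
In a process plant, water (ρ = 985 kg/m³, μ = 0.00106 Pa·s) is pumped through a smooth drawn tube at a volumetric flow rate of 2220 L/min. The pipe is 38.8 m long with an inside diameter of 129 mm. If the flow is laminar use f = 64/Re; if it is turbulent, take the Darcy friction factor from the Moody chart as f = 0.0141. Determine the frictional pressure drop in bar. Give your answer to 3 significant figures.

Q = 2220 L/min = 2220/60000 = 0.037 m³/s.
Cross-sectional area A = πD²/4 = π(0.129)²/4 = 0.01307 m²; mean velocity V = Q/A = 0.037/0.01307 = 2.831 m/s.
Reynolds number Re = ρVD/μ = 985 · 2.831 · 0.129 / 0.00106 = 3.394e+05.
Re > 4000 → turbulent; use the Moody-chart value f = 0.0141.
Darcy-Weisbach: ΔP = f(L/D)(ρV²/2) = 0.0141·(38.8/0.129)·(985·2.831²/2) = 0.0141·300.8·3947 = 1.674e+04 Pa.
ΔP = 1.674e+04 Pa = 0.167 bar.

ΔP ≈ 0.167 bar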